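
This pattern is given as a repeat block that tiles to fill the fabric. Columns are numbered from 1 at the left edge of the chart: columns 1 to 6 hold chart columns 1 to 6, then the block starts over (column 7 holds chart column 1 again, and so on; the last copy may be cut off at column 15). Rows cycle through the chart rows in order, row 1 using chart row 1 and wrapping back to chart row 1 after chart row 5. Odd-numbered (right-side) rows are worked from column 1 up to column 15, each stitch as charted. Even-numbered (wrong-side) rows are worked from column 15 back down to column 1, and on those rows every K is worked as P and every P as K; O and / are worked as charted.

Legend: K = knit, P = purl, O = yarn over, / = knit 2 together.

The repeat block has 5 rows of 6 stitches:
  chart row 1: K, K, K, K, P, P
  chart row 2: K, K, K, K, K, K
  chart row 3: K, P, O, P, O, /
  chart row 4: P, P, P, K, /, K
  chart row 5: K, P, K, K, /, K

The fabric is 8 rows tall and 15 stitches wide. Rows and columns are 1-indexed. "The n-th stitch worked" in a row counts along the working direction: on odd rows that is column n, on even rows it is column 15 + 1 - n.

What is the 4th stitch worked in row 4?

For row 4: chart row = ((4-1) mod 5) + 1 = 4; this is a WS (even) row.
Chart row 4 tiled across columns 1-15: P P P K / K P P P K / K P P P
WS: work from column 15 back to column 1 (reverse the tiled row), swapping K<->P (O and / unchanged).
Row 4 as worked: K K K P / P K K K P / P K K K
The 4th stitch worked is P.

== STITCH ==
P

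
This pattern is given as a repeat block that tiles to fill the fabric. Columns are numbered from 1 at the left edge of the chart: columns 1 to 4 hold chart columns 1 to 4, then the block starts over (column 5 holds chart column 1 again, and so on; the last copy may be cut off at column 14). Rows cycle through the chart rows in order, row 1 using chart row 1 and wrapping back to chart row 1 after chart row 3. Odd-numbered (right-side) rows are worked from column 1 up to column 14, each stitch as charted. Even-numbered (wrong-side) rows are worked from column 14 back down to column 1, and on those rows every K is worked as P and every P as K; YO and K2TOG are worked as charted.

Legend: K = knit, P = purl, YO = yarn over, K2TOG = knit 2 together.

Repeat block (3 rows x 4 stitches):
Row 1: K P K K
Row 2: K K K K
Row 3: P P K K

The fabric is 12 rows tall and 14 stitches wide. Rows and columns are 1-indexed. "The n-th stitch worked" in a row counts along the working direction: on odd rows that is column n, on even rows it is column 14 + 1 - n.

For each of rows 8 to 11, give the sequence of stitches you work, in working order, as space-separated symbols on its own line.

Row 8: chart row 2, WS - tiled (columns 1-14): K K K K K K K K K K K K K K; work from column 14 back to 1 with K<->P swapped.
Row 9: chart row 3, RS - tile across columns 1-14 and work as-is.
Row 10: chart row 1, WS - tiled (columns 1-14): K P K K K P K K K P K K K P; work from column 14 back to 1 with K<->P swapped.
Row 11: chart row 2, RS - tile across columns 1-14 and work as-is.

Rows as worked:
P P P P P P P P P P P P P P
P P K K P P K K P P K K P P
K P P P K P P P K P P P K P
K K K K K K K K K K K K K K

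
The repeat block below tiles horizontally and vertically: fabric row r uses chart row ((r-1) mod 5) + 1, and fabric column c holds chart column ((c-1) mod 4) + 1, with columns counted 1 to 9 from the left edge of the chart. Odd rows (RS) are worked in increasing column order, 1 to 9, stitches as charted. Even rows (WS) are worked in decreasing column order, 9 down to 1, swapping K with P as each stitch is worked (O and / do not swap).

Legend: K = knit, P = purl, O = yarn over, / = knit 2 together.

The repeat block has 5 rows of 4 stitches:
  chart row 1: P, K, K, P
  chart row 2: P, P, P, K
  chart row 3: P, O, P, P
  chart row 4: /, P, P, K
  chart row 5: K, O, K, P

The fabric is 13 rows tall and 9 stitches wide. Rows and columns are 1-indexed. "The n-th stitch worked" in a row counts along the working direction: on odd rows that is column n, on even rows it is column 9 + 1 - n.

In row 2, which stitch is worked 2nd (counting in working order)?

For row 2: chart row = ((2-1) mod 5) + 1 = 2; this is a WS (even) row.
Chart row 2 tiled across columns 1-9: P P P K P P P K P
WS: work from column 9 back to column 1 (reverse the tiled row), swapping K<->P (O and / unchanged).
Row 2 as worked: K P K K K P K K K
Counting 2 along the worked row gives P.

Result:
P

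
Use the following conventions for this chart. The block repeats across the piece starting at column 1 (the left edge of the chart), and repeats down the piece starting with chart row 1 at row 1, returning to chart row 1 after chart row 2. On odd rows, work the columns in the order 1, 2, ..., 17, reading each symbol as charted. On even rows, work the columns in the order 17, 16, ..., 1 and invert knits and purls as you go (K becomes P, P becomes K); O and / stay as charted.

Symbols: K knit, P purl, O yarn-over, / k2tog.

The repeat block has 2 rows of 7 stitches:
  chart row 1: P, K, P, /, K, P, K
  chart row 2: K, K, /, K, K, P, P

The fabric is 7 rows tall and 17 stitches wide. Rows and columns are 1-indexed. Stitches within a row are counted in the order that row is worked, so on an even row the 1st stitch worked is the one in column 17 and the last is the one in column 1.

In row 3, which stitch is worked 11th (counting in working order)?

Result:
/

Derivation:
Row 3: (3-1) mod 2 = 0, so use chart row 1. Odd row -> RS.
Chart row 1 tiled across columns 1-17: P K P / K P K P K P / K P K P K P
Right side: take the tiled row as-is (worked left to right from column 1).
Stitch 11 in working order -> /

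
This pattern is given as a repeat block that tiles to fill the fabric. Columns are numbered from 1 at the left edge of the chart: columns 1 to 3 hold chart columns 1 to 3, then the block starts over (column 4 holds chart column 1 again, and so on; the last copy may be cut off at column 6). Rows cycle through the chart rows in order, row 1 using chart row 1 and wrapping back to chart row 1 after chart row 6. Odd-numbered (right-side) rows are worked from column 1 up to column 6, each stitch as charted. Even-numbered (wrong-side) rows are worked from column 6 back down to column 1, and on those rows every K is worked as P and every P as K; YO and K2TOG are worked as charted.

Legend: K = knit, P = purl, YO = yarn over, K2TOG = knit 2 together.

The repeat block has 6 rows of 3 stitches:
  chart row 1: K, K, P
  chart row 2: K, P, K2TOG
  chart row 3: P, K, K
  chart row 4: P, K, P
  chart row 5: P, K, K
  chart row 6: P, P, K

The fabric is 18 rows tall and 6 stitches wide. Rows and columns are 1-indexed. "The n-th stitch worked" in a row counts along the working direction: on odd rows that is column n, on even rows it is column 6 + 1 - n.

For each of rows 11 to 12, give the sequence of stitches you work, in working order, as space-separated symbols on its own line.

Row 11: chart row 5, RS - tile across columns 1-6 and work as-is.
Row 12: chart row 6, WS - tiled (columns 1-6): P P K P P K; work from column 6 back to 1 with K<->P swapped.

Result:
P K K P K K
P K K P K K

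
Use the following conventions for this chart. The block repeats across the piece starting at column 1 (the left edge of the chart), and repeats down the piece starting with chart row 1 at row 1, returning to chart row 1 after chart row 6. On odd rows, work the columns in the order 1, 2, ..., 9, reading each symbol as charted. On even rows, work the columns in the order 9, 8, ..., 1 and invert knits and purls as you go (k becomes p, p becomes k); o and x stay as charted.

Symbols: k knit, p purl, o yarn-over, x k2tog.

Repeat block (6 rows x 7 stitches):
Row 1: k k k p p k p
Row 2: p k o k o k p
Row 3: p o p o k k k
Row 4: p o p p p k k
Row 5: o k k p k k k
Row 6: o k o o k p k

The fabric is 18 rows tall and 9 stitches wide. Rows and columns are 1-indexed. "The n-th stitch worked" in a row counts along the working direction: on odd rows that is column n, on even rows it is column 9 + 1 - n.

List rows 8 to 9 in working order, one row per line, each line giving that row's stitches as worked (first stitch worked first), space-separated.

Result:
p k k p o p o p k
p o p o k k k p o

Derivation:
Row 8: chart row 2, WS - tiled (columns 1-9): p k o k o k p p k; work from column 9 back to 1 with k<->p swapped.
Row 9: chart row 3, RS - tile across columns 1-9 and work as-is.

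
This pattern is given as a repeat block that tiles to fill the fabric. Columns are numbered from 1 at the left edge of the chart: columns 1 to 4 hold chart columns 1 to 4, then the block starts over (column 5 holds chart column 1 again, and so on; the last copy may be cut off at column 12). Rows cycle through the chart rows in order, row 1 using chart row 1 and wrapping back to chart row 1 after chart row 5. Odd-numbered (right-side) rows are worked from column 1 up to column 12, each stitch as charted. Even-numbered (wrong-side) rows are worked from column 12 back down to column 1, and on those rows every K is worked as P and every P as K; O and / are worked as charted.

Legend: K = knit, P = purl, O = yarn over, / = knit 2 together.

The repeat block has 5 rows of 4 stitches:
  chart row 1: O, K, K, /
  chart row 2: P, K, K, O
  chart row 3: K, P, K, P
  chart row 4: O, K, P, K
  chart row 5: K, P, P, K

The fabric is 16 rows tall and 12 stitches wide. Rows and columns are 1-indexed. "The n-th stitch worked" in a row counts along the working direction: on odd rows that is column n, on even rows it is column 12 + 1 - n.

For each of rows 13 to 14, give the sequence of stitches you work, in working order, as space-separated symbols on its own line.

Row 13: chart row 3, RS - tile across columns 1-12 and work as-is.
Row 14: chart row 4, WS - tiled (columns 1-12): O K P K O K P K O K P K; work from column 12 back to 1 with K<->P swapped.

Rows as worked:
K P K P K P K P K P K P
P K P O P K P O P K P O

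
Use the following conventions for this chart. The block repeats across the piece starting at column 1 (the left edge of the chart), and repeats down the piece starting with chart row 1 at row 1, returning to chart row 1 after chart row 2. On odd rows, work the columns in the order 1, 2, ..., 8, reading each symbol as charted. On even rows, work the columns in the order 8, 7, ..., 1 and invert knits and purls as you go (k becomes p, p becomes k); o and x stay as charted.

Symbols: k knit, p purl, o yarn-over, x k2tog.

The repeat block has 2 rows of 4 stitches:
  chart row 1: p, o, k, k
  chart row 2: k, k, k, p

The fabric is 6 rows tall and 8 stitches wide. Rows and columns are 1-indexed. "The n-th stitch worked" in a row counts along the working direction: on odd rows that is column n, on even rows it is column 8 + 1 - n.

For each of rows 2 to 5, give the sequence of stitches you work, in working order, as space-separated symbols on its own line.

Row 2: chart row 2, WS - tiled (columns 1-8): k k k p k k k p; work from column 8 back to 1 with k<->p swapped.
Row 3: chart row 1, RS - tile across columns 1-8 and work as-is.
Row 4: chart row 2, WS - tiled (columns 1-8): k k k p k k k p; work from column 8 back to 1 with k<->p swapped.
Row 5: chart row 1, RS - tile across columns 1-8 and work as-is.

Result:
k p p p k p p p
p o k k p o k k
k p p p k p p p
p o k k p o k k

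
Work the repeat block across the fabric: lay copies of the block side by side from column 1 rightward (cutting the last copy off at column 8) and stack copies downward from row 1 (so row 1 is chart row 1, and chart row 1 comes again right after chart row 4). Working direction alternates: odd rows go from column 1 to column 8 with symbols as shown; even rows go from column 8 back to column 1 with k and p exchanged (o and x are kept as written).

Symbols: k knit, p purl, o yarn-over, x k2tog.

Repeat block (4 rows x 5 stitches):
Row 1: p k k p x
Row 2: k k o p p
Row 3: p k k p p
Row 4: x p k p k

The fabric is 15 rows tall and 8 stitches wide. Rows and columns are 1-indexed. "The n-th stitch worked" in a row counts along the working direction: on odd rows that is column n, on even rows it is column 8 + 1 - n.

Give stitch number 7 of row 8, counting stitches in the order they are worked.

Row 8 uses chart row ((8-1) mod 4)+1 = 4. Row 8 is even, so WS.
Chart row 4 tiled across columns 1-8: x p k p k x p k
WS: work from column 8 back to column 1 (reverse the tiled row), swapping k<->p (o and x unchanged).
Row 8 as worked: p k x p k p k x
Stitch 7 in working order -> k

== STITCH ==
k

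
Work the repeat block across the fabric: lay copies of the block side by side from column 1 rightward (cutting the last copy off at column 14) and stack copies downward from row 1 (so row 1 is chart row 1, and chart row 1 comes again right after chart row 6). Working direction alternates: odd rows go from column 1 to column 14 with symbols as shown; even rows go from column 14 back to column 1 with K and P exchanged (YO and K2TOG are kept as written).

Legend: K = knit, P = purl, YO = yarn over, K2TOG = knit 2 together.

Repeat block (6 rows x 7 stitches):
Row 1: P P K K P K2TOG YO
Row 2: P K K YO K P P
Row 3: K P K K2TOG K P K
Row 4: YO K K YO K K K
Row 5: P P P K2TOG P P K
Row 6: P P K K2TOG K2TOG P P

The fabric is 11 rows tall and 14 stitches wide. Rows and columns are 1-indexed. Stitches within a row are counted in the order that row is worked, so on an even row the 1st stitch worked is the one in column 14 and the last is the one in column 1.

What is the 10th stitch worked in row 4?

Stitch:
P

Derivation:
Row 4: (4-1) mod 6 = 3, so use chart row 4. Even row -> WS.
Chart row 4 tiled across columns 1-14: YO K K YO K K K YO K K YO K K K
WS: work from column 14 back to column 1 (reverse the tiled row), swapping K<->P (YO and K2TOG unchanged).
Row 4 as worked: P P P YO P P YO P P P YO P P YO
The 10th stitch worked is P.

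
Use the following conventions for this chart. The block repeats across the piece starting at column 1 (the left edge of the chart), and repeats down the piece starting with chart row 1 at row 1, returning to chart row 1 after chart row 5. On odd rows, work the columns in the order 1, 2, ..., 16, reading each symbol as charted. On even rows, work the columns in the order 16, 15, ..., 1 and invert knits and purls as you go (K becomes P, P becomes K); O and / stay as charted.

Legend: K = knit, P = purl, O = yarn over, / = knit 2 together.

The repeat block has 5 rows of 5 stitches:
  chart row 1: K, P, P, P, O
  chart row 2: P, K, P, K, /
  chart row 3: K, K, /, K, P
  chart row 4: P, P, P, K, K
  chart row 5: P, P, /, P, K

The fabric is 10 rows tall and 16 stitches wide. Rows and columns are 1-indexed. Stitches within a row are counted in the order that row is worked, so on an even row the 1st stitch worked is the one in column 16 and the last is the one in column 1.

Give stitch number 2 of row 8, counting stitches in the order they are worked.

Row 8 uses chart row ((8-1) mod 5)+1 = 3. Row 8 is even, so WS.
Chart row 3 tiled across columns 1-16: K K / K P K K / K P K K / K P K
WS row: flip the tiled sequence (start at column 16) and apply K<->P; O and / stay.
Row 8 as worked: P K P / P P K P / P P K P / P P
The 2nd stitch worked is K.

Stitch:
K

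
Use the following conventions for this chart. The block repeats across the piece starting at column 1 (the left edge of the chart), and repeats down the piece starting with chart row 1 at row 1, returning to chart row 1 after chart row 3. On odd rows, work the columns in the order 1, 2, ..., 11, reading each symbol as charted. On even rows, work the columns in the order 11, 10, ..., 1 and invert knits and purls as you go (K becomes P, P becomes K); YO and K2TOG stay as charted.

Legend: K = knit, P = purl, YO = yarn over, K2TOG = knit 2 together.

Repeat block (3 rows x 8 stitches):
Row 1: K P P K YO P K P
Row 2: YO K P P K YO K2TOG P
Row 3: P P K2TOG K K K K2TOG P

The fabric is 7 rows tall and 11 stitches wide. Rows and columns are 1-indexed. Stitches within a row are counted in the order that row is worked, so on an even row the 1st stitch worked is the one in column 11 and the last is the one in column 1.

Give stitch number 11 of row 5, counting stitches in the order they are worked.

Stitch:
P

Derivation:
Row 5 uses chart row ((5-1) mod 3)+1 = 2. Row 5 is odd, so RS.
Chart row 2 tiled across columns 1-11: YO K P P K YO K2TOG P YO K P
RS row: no reversal, no swap; stitch n worked = column n.
Stitch 11 in working order -> P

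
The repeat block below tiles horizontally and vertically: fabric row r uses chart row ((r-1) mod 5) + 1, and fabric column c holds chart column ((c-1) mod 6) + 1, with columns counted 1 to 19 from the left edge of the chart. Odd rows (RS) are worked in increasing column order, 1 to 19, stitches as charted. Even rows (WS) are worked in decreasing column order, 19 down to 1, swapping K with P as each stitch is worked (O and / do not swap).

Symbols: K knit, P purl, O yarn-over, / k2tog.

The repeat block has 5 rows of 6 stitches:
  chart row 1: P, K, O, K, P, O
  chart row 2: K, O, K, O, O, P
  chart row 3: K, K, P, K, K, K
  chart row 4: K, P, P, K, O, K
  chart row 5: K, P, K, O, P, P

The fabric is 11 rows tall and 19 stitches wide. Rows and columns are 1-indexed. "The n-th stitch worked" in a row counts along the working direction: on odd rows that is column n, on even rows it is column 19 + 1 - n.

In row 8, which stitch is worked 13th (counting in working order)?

Stitch:
P

Derivation:
For row 8: chart row = ((8-1) mod 5) + 1 = 3; this is a WS (even) row.
Chart row 3 tiled across columns 1-19: K K P K K K K K P K K K K K P K K K K
Wrong side: read the tiled row from column 19 down to 1 and exchange K with P (leave O, /).
Row 8 as worked: P P P P K P P P P P K P P P P P K P P
The 13th stitch worked is P.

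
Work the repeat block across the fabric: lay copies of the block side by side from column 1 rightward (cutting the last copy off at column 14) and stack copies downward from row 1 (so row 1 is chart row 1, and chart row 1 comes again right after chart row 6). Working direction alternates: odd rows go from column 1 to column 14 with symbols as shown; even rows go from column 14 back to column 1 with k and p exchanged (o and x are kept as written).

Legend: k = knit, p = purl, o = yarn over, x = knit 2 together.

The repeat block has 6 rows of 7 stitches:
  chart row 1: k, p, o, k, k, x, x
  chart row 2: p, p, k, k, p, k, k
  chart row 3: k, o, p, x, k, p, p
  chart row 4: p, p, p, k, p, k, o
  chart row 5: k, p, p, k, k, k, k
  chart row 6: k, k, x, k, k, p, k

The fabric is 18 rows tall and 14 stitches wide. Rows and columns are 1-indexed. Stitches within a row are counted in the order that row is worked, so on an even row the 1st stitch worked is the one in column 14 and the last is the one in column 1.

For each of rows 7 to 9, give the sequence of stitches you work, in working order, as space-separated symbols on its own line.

Row 7: chart row 1, RS - tile across columns 1-14 and work as-is.
Row 8: chart row 2, WS - tiled (columns 1-14): p p k k p k k p p k k p k k; work from column 14 back to 1 with k<->p swapped.
Row 9: chart row 3, RS - tile across columns 1-14 and work as-is.

Rows as worked:
k p o k k x x k p o k k x x
p p k p p k k p p k p p k k
k o p x k p p k o p x k p p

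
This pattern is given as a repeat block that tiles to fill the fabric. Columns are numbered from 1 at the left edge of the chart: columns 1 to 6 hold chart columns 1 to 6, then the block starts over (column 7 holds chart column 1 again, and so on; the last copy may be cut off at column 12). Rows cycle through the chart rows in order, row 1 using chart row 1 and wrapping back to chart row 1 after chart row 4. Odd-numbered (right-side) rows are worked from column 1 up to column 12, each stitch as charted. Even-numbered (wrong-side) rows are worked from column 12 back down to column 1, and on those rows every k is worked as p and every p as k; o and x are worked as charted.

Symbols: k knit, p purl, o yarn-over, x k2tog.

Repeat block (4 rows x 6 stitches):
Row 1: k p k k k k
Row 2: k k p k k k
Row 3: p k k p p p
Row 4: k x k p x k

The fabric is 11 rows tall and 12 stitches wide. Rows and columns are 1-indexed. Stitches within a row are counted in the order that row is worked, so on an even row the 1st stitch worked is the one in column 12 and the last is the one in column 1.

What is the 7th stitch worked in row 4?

Row 4: (4-1) mod 4 = 3, so use chart row 4. Even row -> WS.
Chart row 4 tiled across columns 1-12: k x k p x k k x k p x k
WS: work from column 12 back to column 1 (reverse the tiled row), swapping k<->p (o and x unchanged).
Row 4 as worked: p x k p x p p x k p x p
The 7th stitch worked is p.

Result:
p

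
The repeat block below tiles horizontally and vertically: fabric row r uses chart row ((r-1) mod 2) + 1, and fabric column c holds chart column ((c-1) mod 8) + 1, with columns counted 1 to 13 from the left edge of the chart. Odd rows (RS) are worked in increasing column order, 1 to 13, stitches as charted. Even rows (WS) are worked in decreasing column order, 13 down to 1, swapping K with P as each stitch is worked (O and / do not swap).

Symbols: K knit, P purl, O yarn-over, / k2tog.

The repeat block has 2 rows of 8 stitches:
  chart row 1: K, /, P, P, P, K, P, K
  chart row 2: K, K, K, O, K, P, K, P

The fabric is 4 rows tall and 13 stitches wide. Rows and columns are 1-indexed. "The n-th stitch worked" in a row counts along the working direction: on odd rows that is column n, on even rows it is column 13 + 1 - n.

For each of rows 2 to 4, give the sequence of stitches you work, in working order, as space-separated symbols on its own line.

Result:
P O P P P K P K P O P P P
K / P P P K P K K / P P P
P O P P P K P K P O P P P

Derivation:
Row 2: chart row 2, WS - tiled (columns 1-13): K K K O K P K P K K K O K; work from column 13 back to 1 with K<->P swapped.
Row 3: chart row 1, RS - tile across columns 1-13 and work as-is.
Row 4: chart row 2, WS - tiled (columns 1-13): K K K O K P K P K K K O K; work from column 13 back to 1 with K<->P swapped.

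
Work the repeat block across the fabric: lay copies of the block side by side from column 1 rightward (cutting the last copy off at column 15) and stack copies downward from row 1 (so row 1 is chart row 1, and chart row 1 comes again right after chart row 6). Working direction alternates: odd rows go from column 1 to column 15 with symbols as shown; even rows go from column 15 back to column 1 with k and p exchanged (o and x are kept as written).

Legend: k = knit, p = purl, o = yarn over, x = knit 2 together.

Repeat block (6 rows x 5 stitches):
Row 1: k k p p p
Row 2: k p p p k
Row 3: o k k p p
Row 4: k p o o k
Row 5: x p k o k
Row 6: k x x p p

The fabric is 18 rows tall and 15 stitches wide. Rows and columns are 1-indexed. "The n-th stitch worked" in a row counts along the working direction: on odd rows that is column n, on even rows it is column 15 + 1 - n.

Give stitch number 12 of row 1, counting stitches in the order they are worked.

Row 1: (1-1) mod 6 = 0, so use chart row 1. Odd row -> RS.
Chart row 1 tiled across columns 1-15: k k p p p k k p p p k k p p p
Right side: take the tiled row as-is (worked left to right from column 1).
Stitch 12 in working order -> k

== STITCH ==
k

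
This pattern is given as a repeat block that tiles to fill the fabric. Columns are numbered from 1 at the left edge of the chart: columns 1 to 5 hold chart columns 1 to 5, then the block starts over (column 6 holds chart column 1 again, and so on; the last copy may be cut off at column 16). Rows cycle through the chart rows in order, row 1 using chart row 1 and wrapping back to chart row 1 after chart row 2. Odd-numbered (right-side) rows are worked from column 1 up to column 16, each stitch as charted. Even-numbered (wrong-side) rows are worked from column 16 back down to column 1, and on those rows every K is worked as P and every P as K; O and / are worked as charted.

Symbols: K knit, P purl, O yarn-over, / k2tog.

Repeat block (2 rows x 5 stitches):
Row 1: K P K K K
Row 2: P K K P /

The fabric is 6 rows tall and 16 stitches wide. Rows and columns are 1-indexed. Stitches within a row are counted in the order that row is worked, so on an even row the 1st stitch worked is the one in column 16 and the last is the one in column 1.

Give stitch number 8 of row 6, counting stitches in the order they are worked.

Stitch:
K

Derivation:
Row 6 uses chart row ((6-1) mod 2)+1 = 2. Row 6 is even, so WS.
Chart row 2 tiled across columns 1-16: P K K P / P K K P / P K K P / P
WS row: flip the tiled sequence (start at column 16) and apply K<->P; O and / stay.
Row 6 as worked: K / K P P K / K P P K / K P P K
Stitch 8 in working order -> K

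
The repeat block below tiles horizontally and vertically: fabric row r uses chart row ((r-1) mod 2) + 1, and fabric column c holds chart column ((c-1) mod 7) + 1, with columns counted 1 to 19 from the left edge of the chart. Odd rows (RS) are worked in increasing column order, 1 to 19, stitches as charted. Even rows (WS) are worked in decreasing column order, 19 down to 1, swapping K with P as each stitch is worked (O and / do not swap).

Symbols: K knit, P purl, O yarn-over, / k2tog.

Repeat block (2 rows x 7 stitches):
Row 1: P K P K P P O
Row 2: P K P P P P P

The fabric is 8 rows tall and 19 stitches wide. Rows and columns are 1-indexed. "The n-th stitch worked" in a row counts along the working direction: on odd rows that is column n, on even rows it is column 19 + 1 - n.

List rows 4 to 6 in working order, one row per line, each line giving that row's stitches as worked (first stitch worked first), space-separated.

Rows as worked:
K K K P K K K K K K P K K K K K K P K
P K P K P P O P K P K P P O P K P K P
K K K P K K K K K K P K K K K K K P K

Derivation:
Row 4: chart row 2, WS - tiled (columns 1-19): P K P P P P P P K P P P P P P K P P P; work from column 19 back to 1 with K<->P swapped.
Row 5: chart row 1, RS - tile across columns 1-19 and work as-is.
Row 6: chart row 2, WS - tiled (columns 1-19): P K P P P P P P K P P P P P P K P P P; work from column 19 back to 1 with K<->P swapped.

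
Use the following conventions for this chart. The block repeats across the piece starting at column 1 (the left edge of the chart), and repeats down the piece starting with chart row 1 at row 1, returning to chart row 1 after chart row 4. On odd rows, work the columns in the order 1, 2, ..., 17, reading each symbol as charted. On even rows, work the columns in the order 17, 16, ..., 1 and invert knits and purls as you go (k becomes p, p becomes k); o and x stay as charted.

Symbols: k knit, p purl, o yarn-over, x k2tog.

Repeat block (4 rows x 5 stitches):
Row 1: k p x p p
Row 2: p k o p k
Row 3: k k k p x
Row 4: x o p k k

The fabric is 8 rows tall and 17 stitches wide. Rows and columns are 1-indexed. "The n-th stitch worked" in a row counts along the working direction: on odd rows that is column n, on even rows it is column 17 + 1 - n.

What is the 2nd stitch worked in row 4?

== STITCH ==
x

Derivation:
Row 4: (4-1) mod 4 = 3, so use chart row 4. Even row -> WS.
Chart row 4 tiled across columns 1-17: x o p k k x o p k k x o p k k x o
Wrong side: read the tiled row from column 17 down to 1 and exchange k with p (leave o, x).
Row 4 as worked: o x p p k o x p p k o x p p k o x
The 2nd stitch worked is x.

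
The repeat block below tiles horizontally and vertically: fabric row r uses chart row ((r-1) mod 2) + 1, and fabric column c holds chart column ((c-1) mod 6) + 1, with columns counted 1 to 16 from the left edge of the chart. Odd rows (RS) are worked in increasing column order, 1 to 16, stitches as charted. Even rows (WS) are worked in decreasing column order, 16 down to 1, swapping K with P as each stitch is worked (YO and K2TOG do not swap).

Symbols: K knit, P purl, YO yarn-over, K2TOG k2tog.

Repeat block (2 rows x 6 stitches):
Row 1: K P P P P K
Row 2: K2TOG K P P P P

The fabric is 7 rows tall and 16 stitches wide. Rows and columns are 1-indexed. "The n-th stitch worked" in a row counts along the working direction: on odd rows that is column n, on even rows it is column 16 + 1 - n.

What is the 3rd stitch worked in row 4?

For row 4: chart row = ((4-1) mod 2) + 1 = 2; this is a WS (even) row.
Chart row 2 tiled across columns 1-16: K2TOG K P P P P K2TOG K P P P P K2TOG K P P
WS: work from column 16 back to column 1 (reverse the tiled row), swapping K<->P (YO and K2TOG unchanged).
Row 4 as worked: K K P K2TOG K K K K P K2TOG K K K K P K2TOG
Counting 3 along the worked row gives P.

Result:
P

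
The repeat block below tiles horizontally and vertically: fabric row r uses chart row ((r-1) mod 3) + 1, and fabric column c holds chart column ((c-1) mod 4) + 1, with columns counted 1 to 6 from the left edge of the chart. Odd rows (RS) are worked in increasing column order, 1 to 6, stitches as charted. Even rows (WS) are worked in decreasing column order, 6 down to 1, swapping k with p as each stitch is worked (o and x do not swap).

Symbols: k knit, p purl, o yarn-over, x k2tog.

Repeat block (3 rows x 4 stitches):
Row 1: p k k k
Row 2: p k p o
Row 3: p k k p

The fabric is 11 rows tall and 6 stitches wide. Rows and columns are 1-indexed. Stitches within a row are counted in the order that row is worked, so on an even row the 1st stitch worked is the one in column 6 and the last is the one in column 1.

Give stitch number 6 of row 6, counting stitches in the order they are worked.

Row 6: (6-1) mod 3 = 2, so use chart row 3. Even row -> WS.
Chart row 3 tiled across columns 1-6: p k k p p k
Wrong side: read the tiled row from column 6 down to 1 and exchange k with p (leave o, x).
Row 6 as worked: p k k p p k
Counting 6 along the worked row gives k.

Stitch:
k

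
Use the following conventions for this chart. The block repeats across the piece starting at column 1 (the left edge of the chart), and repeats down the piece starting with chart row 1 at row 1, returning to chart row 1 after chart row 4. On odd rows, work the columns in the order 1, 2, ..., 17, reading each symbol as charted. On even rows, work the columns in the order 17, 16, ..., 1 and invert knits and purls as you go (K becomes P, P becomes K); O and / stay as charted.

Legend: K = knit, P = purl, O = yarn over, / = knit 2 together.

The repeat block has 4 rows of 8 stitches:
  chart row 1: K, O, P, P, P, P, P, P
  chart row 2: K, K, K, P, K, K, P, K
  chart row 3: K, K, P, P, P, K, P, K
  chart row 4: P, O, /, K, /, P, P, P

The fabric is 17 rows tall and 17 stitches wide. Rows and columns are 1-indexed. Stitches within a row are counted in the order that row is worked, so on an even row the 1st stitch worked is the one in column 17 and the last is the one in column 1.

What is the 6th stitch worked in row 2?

Stitch:
K

Derivation:
Row 2: (2-1) mod 4 = 1, so use chart row 2. Even row -> WS.
Chart row 2 tiled across columns 1-17: K K K P K K P K K K K P K K P K K
WS row: flip the tiled sequence (start at column 17) and apply K<->P; O and / stay.
Row 2 as worked: P P K P P K P P P P K P P K P P P
Stitch 6 in working order -> K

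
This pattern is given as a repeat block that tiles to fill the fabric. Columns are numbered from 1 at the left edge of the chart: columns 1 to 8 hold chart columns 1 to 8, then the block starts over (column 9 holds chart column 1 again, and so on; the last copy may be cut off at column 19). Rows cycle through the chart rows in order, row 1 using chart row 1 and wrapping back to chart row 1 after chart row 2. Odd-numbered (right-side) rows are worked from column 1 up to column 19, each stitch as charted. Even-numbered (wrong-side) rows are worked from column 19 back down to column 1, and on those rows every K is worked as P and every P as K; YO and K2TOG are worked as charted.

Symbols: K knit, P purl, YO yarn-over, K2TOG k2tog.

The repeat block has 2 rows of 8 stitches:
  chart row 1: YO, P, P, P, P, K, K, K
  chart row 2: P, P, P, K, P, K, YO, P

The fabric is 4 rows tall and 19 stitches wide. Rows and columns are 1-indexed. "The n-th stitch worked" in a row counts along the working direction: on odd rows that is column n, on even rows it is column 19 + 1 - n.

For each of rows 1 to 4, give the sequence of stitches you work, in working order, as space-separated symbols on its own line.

Row 1: chart row 1, RS - tile across columns 1-19 and work as-is.
Row 2: chart row 2, WS - tiled (columns 1-19): P P P K P K YO P P P P K P K YO P P P P; work from column 19 back to 1 with K<->P swapped.
Row 3: chart row 1, RS - tile across columns 1-19 and work as-is.
Row 4: chart row 2, WS - tiled (columns 1-19): P P P K P K YO P P P P K P K YO P P P P; work from column 19 back to 1 with K<->P swapped.

Result:
YO P P P P K K K YO P P P P K K K YO P P
K K K K YO P K P K K K K YO P K P K K K
YO P P P P K K K YO P P P P K K K YO P P
K K K K YO P K P K K K K YO P K P K K K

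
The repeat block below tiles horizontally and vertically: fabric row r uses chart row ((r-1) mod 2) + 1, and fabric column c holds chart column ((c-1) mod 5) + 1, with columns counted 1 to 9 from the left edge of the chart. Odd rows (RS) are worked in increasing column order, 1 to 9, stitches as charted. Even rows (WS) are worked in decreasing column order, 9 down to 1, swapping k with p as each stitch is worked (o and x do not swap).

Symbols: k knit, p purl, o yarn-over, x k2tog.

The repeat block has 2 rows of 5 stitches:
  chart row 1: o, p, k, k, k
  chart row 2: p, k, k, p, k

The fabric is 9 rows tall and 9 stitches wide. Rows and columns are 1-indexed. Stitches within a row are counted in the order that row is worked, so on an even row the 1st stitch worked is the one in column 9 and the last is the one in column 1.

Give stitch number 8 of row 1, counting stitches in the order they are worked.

Result:
k

Derivation:
Row 1: (1-1) mod 2 = 0, so use chart row 1. Odd row -> RS.
Chart row 1 tiled across columns 1-9: o p k k k o p k k
RS: work column 1 to column 9, symbols as charted — the tiled row is the row as worked.
The 8th stitch worked is k.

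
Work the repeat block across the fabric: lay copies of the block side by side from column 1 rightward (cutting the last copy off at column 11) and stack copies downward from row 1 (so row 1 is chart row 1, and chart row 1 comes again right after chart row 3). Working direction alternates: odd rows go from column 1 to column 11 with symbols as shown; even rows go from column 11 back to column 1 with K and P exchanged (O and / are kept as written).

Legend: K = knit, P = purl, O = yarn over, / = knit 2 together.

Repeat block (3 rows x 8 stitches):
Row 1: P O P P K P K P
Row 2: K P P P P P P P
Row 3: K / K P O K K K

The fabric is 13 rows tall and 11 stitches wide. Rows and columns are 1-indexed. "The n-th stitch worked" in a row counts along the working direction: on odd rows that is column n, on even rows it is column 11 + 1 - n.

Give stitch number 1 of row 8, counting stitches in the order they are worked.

Row 8: (8-1) mod 3 = 1, so use chart row 2. Even row -> WS.
Chart row 2 tiled across columns 1-11: K P P P P P P P K P P
WS row: flip the tiled sequence (start at column 11) and apply K<->P; O and / stay.
Row 8 as worked: K K P K K K K K K K P
Stitch 1 in working order -> K

Stitch:
K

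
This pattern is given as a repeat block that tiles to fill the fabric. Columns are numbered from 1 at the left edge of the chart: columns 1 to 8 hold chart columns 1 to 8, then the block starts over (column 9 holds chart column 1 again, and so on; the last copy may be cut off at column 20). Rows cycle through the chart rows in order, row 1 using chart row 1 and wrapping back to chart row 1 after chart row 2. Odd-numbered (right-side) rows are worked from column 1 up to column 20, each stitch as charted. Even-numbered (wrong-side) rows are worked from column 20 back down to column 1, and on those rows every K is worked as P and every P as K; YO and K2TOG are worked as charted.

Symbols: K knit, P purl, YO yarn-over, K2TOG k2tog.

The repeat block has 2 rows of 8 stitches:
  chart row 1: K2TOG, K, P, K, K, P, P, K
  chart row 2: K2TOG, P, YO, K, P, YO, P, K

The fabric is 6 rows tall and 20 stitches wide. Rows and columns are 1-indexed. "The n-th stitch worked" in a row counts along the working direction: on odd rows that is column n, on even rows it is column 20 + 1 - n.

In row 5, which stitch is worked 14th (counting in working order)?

Row 5 uses chart row ((5-1) mod 2)+1 = 1. Row 5 is odd, so RS.
Chart row 1 tiled across columns 1-20: K2TOG K P K K P P K K2TOG K P K K P P K K2TOG K P K
RS row: no reversal, no swap; stitch n worked = column n.
The 14th stitch worked is P.

== STITCH ==
P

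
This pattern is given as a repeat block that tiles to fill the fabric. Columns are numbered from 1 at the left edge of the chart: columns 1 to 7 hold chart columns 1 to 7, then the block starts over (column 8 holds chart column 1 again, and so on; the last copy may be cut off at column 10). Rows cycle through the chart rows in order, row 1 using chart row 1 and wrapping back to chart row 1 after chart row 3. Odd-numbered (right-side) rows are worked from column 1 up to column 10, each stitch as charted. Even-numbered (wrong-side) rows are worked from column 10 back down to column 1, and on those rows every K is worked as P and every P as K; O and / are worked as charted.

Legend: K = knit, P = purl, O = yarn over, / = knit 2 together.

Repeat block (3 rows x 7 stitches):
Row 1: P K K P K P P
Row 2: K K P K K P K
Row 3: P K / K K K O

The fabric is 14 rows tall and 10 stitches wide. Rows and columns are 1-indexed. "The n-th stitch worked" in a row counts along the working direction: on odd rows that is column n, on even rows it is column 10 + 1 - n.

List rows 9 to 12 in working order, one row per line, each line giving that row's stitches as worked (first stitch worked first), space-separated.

Result:
P K / K K K O P K /
P P K K K P K P P K
K K P K K P K K K P
/ P K O P P P / P K

Derivation:
Row 9: chart row 3, RS - tile across columns 1-10 and work as-is.
Row 10: chart row 1, WS - tiled (columns 1-10): P K K P K P P P K K; work from column 10 back to 1 with K<->P swapped.
Row 11: chart row 2, RS - tile across columns 1-10 and work as-is.
Row 12: chart row 3, WS - tiled (columns 1-10): P K / K K K O P K /; work from column 10 back to 1 with K<->P swapped.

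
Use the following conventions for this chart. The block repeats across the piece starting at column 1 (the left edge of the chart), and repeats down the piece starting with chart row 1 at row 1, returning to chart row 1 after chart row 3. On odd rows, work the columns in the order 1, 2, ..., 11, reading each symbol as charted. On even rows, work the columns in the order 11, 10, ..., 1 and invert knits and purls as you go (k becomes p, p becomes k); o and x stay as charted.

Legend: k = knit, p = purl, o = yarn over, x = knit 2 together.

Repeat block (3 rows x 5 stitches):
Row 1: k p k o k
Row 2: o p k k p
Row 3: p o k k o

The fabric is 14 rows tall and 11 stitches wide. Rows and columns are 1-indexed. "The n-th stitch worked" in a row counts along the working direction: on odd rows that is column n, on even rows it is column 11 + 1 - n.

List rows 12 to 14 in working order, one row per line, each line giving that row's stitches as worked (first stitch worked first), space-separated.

Row 12: chart row 3, WS - tiled (columns 1-11): p o k k o p o k k o p; work from column 11 back to 1 with k<->p swapped.
Row 13: chart row 1, RS - tile across columns 1-11 and work as-is.
Row 14: chart row 2, WS - tiled (columns 1-11): o p k k p o p k k p o; work from column 11 back to 1 with k<->p swapped.

Rows as worked:
k o p p o k o p p o k
k p k o k k p k o k k
o k p p k o k p p k o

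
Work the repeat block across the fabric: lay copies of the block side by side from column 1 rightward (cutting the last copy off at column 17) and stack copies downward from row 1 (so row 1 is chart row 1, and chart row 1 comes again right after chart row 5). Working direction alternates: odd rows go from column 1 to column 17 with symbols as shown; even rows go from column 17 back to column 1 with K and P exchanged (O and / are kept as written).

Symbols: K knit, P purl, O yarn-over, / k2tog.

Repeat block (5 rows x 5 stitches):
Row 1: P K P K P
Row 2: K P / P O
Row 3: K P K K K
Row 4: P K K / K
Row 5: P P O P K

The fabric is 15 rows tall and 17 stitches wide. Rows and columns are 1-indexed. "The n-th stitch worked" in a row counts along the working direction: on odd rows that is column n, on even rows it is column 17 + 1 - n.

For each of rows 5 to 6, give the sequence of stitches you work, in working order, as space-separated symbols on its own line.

Row 5: chart row 5, RS - tile across columns 1-17 and work as-is.
Row 6: chart row 1, WS - tiled (columns 1-17): P K P K P P K P K P P K P K P P K; work from column 17 back to 1 with K<->P swapped.

Rows as worked:
P P O P K P P O P K P P O P K P P
P K K P K P K K P K P K K P K P K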